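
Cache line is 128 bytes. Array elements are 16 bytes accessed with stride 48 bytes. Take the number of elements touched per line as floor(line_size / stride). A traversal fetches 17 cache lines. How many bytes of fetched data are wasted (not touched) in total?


Elements per line = floor(128 / 48) = 2
Bytes used per line = 2 * 16 = 32
Wasted per line = 128 - 32 = 96
Total wasted = 96 * 17 = 1632

1632


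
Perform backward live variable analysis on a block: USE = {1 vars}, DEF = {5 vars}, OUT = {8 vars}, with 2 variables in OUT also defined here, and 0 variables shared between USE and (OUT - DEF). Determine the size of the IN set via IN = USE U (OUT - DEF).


OUT - DEF: 8 - 2 = 6
|IN| = |USE| + |OUT - DEF| - |USE ∩ (OUT - DEF)| = 1 + 6 - 0 = 7

7


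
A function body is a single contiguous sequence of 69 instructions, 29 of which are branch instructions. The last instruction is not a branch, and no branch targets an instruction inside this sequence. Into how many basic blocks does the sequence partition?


With no in-sequence branch targets, the leaders are the first instruction plus the instruction after each branch.
Number of basic blocks = branches + 1
= 29 + 1 = 30

30


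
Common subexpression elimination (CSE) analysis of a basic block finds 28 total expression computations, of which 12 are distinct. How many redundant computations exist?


CSE count = total expressions - unique expressions
= 28 - 12 = 16

16


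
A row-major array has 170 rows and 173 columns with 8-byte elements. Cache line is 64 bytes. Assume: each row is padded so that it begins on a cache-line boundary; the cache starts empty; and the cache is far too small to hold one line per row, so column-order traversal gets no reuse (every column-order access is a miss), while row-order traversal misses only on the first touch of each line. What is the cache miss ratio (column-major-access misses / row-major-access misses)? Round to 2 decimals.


Each row occupies 173 * 8 = 1384 bytes and starts on a line boundary, so it spans ceil(1384 / 64) = 22 cache lines.
Row-major traversal misses (one per line touched): 170 * ceil(173 * 8 / 64) = 3740
Column-major traversal misses (no reuse, every access misses): 170 * 173 = 29410
Ratio = 29410 / 3740 = 7.86

7.86


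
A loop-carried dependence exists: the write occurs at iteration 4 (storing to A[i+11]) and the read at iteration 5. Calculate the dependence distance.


Distance = read iteration - write iteration
= 5 - 4 = 1

1


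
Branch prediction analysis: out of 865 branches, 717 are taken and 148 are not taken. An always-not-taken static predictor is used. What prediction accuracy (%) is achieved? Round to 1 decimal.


Predictor: always-not-taken
Correct predictions = 148
Accuracy = 148 / 865 * 100 = 17.1%

17.1


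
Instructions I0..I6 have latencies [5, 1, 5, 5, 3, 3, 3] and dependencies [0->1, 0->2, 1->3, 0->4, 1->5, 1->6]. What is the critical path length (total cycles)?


Compute longest path through dependency graph: dist(Ik) = max over predecessors of dist + latency(Ik).
dist(I0) = latency 5 = 5
dist(I1) = dist(I0) + 1 = 5 + 1 = 6
dist(I2) = dist(I0) + 5 = 5 + 5 = 10
dist(I3) = dist(I1) + 5 = 6 + 5 = 11
dist(I4) = dist(I0) + 3 = 5 + 3 = 8
dist(I5) = dist(I1) + 3 = 6 + 3 = 9
dist(I6) = dist(I1) + 3 = 6 + 3 = 9
Critical path = max dist = 11

11


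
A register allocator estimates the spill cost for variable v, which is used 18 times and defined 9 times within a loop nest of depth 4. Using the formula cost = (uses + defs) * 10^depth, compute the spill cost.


uses + defs = 18 + 9 = 27
10^4 = 10000
Spill cost = 27 * 10000 = 270000

270000


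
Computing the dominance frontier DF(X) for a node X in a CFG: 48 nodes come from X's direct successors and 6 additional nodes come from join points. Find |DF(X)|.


DF(X) = direct successor contributions + join point contributions
= 48 + 6 = 54

54


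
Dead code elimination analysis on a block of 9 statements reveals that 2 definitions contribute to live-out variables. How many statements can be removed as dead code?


Dead code = total statements - live definitions
= 9 - 2 = 7

7


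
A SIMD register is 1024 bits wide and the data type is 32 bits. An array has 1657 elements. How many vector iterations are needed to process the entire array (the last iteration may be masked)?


Width = 1024 / 32 = 32 elements per vector op
Iterations = ceil(1657 / 32) = 52

52


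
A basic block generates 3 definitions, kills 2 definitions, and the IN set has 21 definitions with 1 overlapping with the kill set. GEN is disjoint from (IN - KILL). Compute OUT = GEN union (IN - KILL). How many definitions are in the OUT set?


IN - KILL: 21 - 1 = 20 surviving definitions
OUT = GEN + surviving = 3 + 20 = 23

23


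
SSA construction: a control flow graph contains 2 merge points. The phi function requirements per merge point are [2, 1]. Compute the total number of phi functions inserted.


Total phi functions = sum of phi functions at each join node
= 2 + 1 = 3

3


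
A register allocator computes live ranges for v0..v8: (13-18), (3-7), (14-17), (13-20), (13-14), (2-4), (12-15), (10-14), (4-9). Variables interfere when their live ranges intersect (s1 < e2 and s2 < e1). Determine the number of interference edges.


Check all pairs for overlapping intervals.
Two intervals (s1,e1) and (s2,e2) overlap if s1 < e2 and s2 < e1.
v0 (13-18) vs v1..v8: overlaps v2, v3, v4, v6, v7 -> 5
v1 (3-7) vs v2..v8: overlaps v5, v8 -> 2
v2 (14-17) vs v3..v8: overlaps v3, v6 -> 2
v3 (13-20) vs v4..v8: overlaps v4, v6, v7 -> 3
v4 (13-14) vs v5..v8: overlaps v6, v7 -> 2
v5 (2-4) vs v6..v8: overlaps none -> 0
v6 (12-15) vs v7..v8: overlaps v7 -> 1
v7 (10-14) vs v8: overlaps none -> 0
Total overlapping pairs = 5 + 2 + 2 + 3 + 2 + 0 + 1 + 0 = 15

15


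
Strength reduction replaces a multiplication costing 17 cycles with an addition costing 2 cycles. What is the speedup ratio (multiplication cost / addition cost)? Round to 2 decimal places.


Ratio = mult_cost / add_cost = 17 / 2 = 8.5

8.5


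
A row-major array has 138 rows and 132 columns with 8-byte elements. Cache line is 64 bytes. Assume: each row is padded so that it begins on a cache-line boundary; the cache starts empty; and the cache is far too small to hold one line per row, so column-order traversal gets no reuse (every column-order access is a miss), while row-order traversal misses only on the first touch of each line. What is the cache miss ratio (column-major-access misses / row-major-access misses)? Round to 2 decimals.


Each row occupies 132 * 8 = 1056 bytes and starts on a line boundary, so it spans ceil(1056 / 64) = 17 cache lines.
Row-major traversal misses (one per line touched): 138 * ceil(132 * 8 / 64) = 2346
Column-major traversal misses (no reuse, every access misses): 138 * 132 = 18216
Ratio = 18216 / 2346 = 7.76

7.76


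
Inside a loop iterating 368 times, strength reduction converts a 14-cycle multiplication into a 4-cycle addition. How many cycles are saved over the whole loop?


Per-iteration saving = 14 - 4 = 10
Total saved = 368 * 10 = 3680

3680


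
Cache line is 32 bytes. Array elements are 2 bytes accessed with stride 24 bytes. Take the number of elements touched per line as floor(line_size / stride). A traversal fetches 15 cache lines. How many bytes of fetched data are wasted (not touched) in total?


Elements per line = floor(32 / 24) = 1
Bytes used per line = 1 * 2 = 2
Wasted per line = 32 - 2 = 30
Total wasted = 30 * 15 = 450

450


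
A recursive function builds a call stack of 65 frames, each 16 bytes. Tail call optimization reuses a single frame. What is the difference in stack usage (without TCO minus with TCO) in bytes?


Without TCO: 65 * 16 = 1040 bytes
With TCO: reuse 1 frame = 16 bytes
Savings = 1040 - 16 = 1024

1024


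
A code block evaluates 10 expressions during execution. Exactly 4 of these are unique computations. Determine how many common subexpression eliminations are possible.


CSE count = total expressions - unique expressions
= 10 - 4 = 6

6


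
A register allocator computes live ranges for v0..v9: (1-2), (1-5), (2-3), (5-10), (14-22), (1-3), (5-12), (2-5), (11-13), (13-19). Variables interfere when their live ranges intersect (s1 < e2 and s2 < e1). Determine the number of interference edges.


Check all pairs for overlapping intervals.
Two intervals (s1,e1) and (s2,e2) overlap if s1 < e2 and s2 < e1.
v0 (1-2) vs v1..v9: overlaps v1, v5 -> 2
v1 (1-5) vs v2..v9: overlaps v2, v5, v7 -> 3
v2 (2-3) vs v3..v9: overlaps v5, v7 -> 2
v3 (5-10) vs v4..v9: overlaps v6 -> 1
v4 (14-22) vs v5..v9: overlaps v9 -> 1
v5 (1-3) vs v6..v9: overlaps v7 -> 1
v6 (5-12) vs v7..v9: overlaps v8 -> 1
v7 (2-5) vs v8..v9: overlaps none -> 0
v8 (11-13) vs v9: overlaps none -> 0
Total overlapping pairs = 2 + 3 + 2 + 1 + 1 + 1 + 1 + 0 + 0 = 11

11


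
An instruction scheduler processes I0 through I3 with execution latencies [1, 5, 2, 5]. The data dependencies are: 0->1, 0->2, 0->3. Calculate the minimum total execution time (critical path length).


Compute longest path through dependency graph: dist(Ik) = max over predecessors of dist + latency(Ik).
dist(I0) = latency 1 = 1
dist(I1) = dist(I0) + 5 = 1 + 5 = 6
dist(I2) = dist(I0) + 2 = 1 + 2 = 3
dist(I3) = dist(I0) + 5 = 1 + 5 = 6
Critical path = max dist = 6

6


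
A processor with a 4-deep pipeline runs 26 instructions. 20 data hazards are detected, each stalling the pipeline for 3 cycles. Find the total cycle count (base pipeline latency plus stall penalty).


Base cycles = 4 + 26 - 1 = 29
Total stalls = 20 * 3 = 60
Total = 29 + 60 = 89

89


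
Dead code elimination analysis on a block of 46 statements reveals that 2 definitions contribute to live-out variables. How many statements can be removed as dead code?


Dead code = total statements - live definitions
= 46 - 2 = 44

44


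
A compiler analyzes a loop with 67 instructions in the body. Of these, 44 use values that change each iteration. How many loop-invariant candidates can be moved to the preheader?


Invariant candidates = total - loop-dependent
= 67 - 44 = 23

23


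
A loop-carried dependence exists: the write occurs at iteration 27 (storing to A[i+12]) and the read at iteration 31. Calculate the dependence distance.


Distance = read iteration - write iteration
= 31 - 27 = 4

4


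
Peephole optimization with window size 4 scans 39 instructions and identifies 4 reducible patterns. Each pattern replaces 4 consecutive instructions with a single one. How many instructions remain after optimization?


Each match removes 3 instructions.
Total removed = 4 * 3 = 12
Remaining = 39 - 12 = 27

27


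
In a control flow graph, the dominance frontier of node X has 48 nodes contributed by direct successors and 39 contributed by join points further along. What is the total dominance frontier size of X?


DF(X) = direct successor contributions + join point contributions
= 48 + 39 = 87

87


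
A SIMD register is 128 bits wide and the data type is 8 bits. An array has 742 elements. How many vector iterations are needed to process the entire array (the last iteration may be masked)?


Width = 128 / 8 = 16 elements per vector op
Iterations = ceil(742 / 16) = 47

47


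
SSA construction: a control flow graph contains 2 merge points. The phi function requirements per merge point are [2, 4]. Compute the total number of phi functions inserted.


Total phi functions = sum of phi functions at each join node
= 2 + 4 = 6

6


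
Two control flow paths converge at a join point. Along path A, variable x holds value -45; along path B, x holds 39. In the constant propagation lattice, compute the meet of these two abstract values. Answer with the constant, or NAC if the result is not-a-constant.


Meet operation: if both paths give the same constant, result is that constant; if they differ, result is NAC (not-a-constant).
Path A: -45, Path B: 39 -> differ
Result: not-a-constant -> NAC

NAC


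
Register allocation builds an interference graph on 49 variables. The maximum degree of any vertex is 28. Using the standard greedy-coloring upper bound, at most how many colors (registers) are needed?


Greedy coloring never needs more than (max_degree + 1) colors: when coloring a vertex, at most max_degree neighbors are already colored.
Upper bound = 28 + 1 = 29

29


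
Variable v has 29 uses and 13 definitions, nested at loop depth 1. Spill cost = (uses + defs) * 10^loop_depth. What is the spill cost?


uses + defs = 29 + 13 = 42
10^1 = 10
Spill cost = 42 * 10 = 420

420


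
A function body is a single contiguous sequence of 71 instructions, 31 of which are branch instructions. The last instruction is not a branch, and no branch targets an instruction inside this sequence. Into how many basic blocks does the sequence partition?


With no in-sequence branch targets, the leaders are the first instruction plus the instruction after each branch.
Number of basic blocks = branches + 1
= 31 + 1 = 32

32


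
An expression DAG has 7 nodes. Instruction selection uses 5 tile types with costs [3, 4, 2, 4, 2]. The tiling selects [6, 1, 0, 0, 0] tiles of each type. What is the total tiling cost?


Total cost = sum(count_i * cost_i)
= 6*3 + 1*4 + 0*2 + 0*4 + 0*2
= 22

22


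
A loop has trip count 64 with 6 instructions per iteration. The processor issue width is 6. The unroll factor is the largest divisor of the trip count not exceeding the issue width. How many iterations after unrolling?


Largest divisor of 64 <= 6 is 4
New iterations = 64 / 4 = 16

16


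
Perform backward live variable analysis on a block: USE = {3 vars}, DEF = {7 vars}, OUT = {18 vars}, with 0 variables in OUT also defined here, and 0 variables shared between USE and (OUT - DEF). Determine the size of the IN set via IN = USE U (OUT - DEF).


OUT - DEF: 18 - 0 = 18
|IN| = |USE| + |OUT - DEF| - |USE ∩ (OUT - DEF)| = 3 + 18 - 0 = 21

21


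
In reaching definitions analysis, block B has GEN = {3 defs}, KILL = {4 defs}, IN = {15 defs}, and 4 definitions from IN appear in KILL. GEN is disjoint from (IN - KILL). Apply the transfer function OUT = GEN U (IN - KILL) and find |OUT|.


IN - KILL: 15 - 4 = 11 surviving definitions
OUT = GEN + surviving = 3 + 11 = 14

14


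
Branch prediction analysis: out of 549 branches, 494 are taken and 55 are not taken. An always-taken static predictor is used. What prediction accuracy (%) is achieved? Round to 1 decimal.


Predictor: always-taken
Correct predictions = 494
Accuracy = 494 / 549 * 100 = 90.0%

90.0


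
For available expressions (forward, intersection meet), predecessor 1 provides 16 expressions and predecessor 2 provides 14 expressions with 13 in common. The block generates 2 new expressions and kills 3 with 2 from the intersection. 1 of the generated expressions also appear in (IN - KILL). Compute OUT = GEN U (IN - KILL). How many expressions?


IN = intersection of predecessors = 13
IN - KILL = 13 - 2 = 11
|OUT| = |GEN| + |IN - KILL| - |GEN ∩ (IN - KILL)| = 2 + 11 - 1 = 12

12


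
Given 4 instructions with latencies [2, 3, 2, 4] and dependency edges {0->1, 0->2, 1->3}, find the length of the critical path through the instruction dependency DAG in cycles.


Compute longest path through dependency graph: dist(Ik) = max over predecessors of dist + latency(Ik).
dist(I0) = latency 2 = 2
dist(I1) = dist(I0) + 3 = 2 + 3 = 5
dist(I2) = dist(I0) + 2 = 2 + 2 = 4
dist(I3) = dist(I1) + 4 = 5 + 4 = 9
Critical path = max dist = 9

9


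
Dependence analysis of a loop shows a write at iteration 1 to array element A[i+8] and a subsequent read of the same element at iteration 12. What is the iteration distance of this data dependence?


Distance = read iteration - write iteration
= 12 - 1 = 11

11


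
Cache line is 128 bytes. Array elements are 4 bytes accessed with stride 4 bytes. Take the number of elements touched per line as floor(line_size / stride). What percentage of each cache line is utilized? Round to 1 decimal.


Elements per cache line = floor(128 / 4) = 32
Bytes used = 32 * 4 = 128
Utilization = 128 / 128 * 100 = 100.0%

100.0


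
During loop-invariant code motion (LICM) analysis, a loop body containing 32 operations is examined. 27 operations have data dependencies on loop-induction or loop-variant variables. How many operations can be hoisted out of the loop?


Invariant candidates = total - loop-dependent
= 32 - 27 = 5

5


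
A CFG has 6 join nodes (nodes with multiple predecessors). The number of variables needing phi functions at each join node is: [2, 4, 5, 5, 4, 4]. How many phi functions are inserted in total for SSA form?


Total phi functions = sum of phi functions at each join node
= 2 + 4 + 5 + 5 + 4 + 4 = 24

24


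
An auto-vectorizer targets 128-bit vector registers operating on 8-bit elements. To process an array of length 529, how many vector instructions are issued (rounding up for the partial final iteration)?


Width = 128 / 8 = 16 elements per vector op
Iterations = ceil(529 / 16) = 34

34


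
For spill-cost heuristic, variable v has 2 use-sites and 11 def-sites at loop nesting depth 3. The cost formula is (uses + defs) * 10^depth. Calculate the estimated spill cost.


uses + defs = 2 + 11 = 13
10^3 = 1000
Spill cost = 13 * 1000 = 13000

13000


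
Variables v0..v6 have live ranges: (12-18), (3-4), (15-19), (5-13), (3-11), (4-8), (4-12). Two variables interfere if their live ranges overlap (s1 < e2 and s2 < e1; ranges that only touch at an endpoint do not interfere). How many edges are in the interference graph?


Check all pairs for overlapping intervals.
Two intervals (s1,e1) and (s2,e2) overlap if s1 < e2 and s2 < e1.
v0 (12-18) vs v1..v6: overlaps v2, v3 -> 2
v1 (3-4) vs v2..v6: overlaps v4 -> 1
v2 (15-19) vs v3..v6: overlaps none -> 0
v3 (5-13) vs v4..v6: overlaps v4, v5, v6 -> 3
v4 (3-11) vs v5..v6: overlaps v5, v6 -> 2
v5 (4-8) vs v6: overlaps v6 -> 1
Total overlapping pairs = 2 + 1 + 0 + 3 + 2 + 1 = 9

9


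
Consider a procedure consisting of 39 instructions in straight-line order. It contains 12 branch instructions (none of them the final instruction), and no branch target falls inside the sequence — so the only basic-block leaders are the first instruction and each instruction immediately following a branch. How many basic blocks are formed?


With no in-sequence branch targets, the leaders are the first instruction plus the instruction after each branch.
Number of basic blocks = branches + 1
= 12 + 1 = 13

13


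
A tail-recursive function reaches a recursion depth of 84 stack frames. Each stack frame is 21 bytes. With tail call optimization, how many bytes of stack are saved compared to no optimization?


Without TCO: 84 * 21 = 1764 bytes
With TCO: reuse 1 frame = 21 bytes
Savings = 1764 - 21 = 1743

1743


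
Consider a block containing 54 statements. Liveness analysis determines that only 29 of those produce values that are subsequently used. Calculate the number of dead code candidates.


Dead code = total statements - live definitions
= 54 - 29 = 25

25


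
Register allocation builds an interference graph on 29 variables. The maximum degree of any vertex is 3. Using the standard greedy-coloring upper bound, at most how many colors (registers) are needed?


Greedy coloring never needs more than (max_degree + 1) colors: when coloring a vertex, at most max_degree neighbors are already colored.
Upper bound = 3 + 1 = 4

4


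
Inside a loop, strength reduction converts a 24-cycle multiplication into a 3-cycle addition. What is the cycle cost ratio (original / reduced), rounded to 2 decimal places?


Ratio = mult_cost / add_cost = 24 / 3 = 8.0

8.0


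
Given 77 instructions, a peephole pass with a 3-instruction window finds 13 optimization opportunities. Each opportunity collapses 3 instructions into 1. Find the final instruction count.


Each match removes 2 instructions.
Total removed = 13 * 2 = 26
Remaining = 77 - 26 = 51

51


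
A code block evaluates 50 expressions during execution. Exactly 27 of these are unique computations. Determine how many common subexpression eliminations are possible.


CSE count = total expressions - unique expressions
= 50 - 27 = 23

23


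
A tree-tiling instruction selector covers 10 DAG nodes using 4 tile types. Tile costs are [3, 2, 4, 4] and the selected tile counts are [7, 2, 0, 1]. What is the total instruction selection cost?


Total cost = sum(count_i * cost_i)
= 7*3 + 2*2 + 0*4 + 1*4
= 29

29


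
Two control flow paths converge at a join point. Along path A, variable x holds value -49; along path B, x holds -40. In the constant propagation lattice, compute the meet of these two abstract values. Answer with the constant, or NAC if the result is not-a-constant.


Meet operation: if both paths give the same constant, result is that constant; if they differ, result is NAC (not-a-constant).
Path A: -49, Path B: -40 -> differ
Result: not-a-constant -> NAC

NAC


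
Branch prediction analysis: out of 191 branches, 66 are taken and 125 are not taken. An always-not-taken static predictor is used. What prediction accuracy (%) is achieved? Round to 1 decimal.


Predictor: always-not-taken
Correct predictions = 125
Accuracy = 125 / 191 * 100 = 65.4%

65.4


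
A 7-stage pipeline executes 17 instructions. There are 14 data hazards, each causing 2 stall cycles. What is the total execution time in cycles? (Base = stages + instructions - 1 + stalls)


Base cycles = 7 + 17 - 1 = 23
Total stalls = 14 * 2 = 28
Total = 23 + 28 = 51

51


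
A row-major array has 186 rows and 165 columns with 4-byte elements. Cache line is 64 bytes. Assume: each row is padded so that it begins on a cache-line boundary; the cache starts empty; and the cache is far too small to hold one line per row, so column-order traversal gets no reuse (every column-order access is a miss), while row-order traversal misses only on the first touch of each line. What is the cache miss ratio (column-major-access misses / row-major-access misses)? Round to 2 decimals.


Each row occupies 165 * 4 = 660 bytes and starts on a line boundary, so it spans ceil(660 / 64) = 11 cache lines.
Row-major traversal misses (one per line touched): 186 * ceil(165 * 4 / 64) = 2046
Column-major traversal misses (no reuse, every access misses): 186 * 165 = 30690
Ratio = 30690 / 2046 = 15.0

15.0


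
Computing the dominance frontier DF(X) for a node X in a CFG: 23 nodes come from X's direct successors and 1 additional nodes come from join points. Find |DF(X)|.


DF(X) = direct successor contributions + join point contributions
= 23 + 1 = 24

24


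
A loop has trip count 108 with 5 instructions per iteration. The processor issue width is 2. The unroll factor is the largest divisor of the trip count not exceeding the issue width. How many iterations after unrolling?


Largest divisor of 108 <= 2 is 2
New iterations = 108 / 2 = 54

54


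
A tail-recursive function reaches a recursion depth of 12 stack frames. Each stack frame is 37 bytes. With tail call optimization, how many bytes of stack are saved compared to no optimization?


Without TCO: 12 * 37 = 444 bytes
With TCO: reuse 1 frame = 37 bytes
Savings = 444 - 37 = 407

407


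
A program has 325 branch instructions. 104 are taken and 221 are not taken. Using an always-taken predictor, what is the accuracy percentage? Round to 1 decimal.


Predictor: always-taken
Correct predictions = 104
Accuracy = 104 / 325 * 100 = 32.0%

32.0


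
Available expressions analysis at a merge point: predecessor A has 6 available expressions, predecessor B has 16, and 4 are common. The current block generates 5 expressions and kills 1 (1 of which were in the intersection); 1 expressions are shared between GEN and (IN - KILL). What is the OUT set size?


IN = intersection of predecessors = 4
IN - KILL = 4 - 1 = 3
|OUT| = |GEN| + |IN - KILL| - |GEN ∩ (IN - KILL)| = 5 + 3 - 1 = 7

7


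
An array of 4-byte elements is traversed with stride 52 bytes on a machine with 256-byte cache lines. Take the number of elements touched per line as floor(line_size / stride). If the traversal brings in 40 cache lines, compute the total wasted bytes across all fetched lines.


Elements per line = floor(256 / 52) = 4
Bytes used per line = 4 * 4 = 16
Wasted per line = 256 - 16 = 240
Total wasted = 240 * 40 = 9600

9600


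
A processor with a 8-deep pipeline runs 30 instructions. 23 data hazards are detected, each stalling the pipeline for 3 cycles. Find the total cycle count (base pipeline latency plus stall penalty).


Base cycles = 8 + 30 - 1 = 37
Total stalls = 23 * 3 = 69
Total = 37 + 69 = 106

106


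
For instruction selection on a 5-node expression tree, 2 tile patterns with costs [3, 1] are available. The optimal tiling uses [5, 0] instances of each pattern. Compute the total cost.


Total cost = sum(count_i * cost_i)
= 5*3 + 0*1
= 15

15


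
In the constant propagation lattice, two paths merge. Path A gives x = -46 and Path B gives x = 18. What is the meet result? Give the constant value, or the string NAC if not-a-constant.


Meet operation: if both paths give the same constant, result is that constant; if they differ, result is NAC (not-a-constant).
Path A: -46, Path B: 18 -> differ
Result: not-a-constant -> NAC

NAC


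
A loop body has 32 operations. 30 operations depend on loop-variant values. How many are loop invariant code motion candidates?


Invariant candidates = total - loop-dependent
= 32 - 30 = 2

2


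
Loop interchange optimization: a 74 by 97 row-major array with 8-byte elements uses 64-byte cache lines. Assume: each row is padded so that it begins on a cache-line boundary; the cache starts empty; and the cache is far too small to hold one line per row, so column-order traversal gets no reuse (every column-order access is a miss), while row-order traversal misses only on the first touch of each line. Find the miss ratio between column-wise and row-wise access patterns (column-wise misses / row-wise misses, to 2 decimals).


Each row occupies 97 * 8 = 776 bytes and starts on a line boundary, so it spans ceil(776 / 64) = 13 cache lines.
Row-major traversal misses (one per line touched): 74 * ceil(97 * 8 / 64) = 962
Column-major traversal misses (no reuse, every access misses): 74 * 97 = 7178
Ratio = 7178 / 962 = 7.46

7.46


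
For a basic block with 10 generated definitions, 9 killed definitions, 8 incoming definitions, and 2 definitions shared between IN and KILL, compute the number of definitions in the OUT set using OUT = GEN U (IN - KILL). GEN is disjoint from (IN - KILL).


IN - KILL: 8 - 2 = 6 surviving definitions
OUT = GEN + surviving = 10 + 6 = 16

16


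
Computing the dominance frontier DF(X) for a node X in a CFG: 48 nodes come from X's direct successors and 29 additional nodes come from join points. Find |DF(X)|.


DF(X) = direct successor contributions + join point contributions
= 48 + 29 = 77

77


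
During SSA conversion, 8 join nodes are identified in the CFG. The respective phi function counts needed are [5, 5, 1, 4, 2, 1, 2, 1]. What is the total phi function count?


Total phi functions = sum of phi functions at each join node
= 5 + 5 + 1 + 4 + 2 + 1 + 2 + 1 = 21

21


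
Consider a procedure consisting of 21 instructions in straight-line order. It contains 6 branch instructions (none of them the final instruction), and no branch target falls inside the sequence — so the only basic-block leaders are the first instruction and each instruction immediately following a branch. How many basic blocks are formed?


With no in-sequence branch targets, the leaders are the first instruction plus the instruction after each branch.
Number of basic blocks = branches + 1
= 6 + 1 = 7

7


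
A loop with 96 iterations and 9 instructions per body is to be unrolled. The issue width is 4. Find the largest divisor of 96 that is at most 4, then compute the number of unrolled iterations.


Largest divisor of 96 <= 4 is 4
New iterations = 96 / 4 = 24

24


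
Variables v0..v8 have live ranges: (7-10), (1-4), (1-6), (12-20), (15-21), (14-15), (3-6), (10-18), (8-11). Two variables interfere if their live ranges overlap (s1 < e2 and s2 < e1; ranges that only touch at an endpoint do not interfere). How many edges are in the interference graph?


Check all pairs for overlapping intervals.
Two intervals (s1,e1) and (s2,e2) overlap if s1 < e2 and s2 < e1.
v0 (7-10) vs v1..v8: overlaps v8 -> 1
v1 (1-4) vs v2..v8: overlaps v2, v6 -> 2
v2 (1-6) vs v3..v8: overlaps v6 -> 1
v3 (12-20) vs v4..v8: overlaps v4, v5, v7 -> 3
v4 (15-21) vs v5..v8: overlaps v7 -> 1
v5 (14-15) vs v6..v8: overlaps v7 -> 1
v6 (3-6) vs v7..v8: overlaps none -> 0
v7 (10-18) vs v8: overlaps v8 -> 1
Total overlapping pairs = 1 + 2 + 1 + 3 + 1 + 1 + 0 + 1 = 10

10


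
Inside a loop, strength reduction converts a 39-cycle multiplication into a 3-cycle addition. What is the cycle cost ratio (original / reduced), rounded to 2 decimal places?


Ratio = mult_cost / add_cost = 39 / 3 = 13.0

13.0


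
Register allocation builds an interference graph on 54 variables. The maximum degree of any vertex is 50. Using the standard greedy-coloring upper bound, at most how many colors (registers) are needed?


Greedy coloring never needs more than (max_degree + 1) colors: when coloring a vertex, at most max_degree neighbors are already colored.
Upper bound = 50 + 1 = 51

51


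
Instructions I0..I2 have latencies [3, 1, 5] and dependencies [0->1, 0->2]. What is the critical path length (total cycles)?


Compute longest path through dependency graph: dist(Ik) = max over predecessors of dist + latency(Ik).
dist(I0) = latency 3 = 3
dist(I1) = dist(I0) + 1 = 3 + 1 = 4
dist(I2) = dist(I0) + 5 = 3 + 5 = 8
Critical path = max dist = 8

8


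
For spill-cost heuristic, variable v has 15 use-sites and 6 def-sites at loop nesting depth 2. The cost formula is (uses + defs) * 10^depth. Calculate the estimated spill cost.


uses + defs = 15 + 6 = 21
10^2 = 100
Spill cost = 21 * 100 = 2100

2100


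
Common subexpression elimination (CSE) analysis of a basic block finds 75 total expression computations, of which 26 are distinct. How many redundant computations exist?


CSE count = total expressions - unique expressions
= 75 - 26 = 49

49


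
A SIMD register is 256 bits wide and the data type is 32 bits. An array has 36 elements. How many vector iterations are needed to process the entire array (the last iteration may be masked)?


Width = 256 / 32 = 8 elements per vector op
Iterations = ceil(36 / 8) = 5

5


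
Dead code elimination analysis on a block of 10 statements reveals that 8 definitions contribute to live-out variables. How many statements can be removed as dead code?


Dead code = total statements - live definitions
= 10 - 8 = 2

2


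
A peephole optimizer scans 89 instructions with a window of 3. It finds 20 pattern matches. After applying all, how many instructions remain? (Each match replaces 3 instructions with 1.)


Each match removes 2 instructions.
Total removed = 20 * 2 = 40
Remaining = 89 - 40 = 49

49


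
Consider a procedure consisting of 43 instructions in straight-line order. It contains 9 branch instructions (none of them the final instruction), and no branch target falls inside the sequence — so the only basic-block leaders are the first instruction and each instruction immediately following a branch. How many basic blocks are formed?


With no in-sequence branch targets, the leaders are the first instruction plus the instruction after each branch.
Number of basic blocks = branches + 1
= 9 + 1 = 10

10


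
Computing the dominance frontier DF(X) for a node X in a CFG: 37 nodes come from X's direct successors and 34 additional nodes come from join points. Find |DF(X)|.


DF(X) = direct successor contributions + join point contributions
= 37 + 34 = 71

71


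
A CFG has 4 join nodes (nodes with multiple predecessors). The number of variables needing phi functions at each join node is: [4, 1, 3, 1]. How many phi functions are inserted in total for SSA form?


Total phi functions = sum of phi functions at each join node
= 4 + 1 + 3 + 1 = 9

9


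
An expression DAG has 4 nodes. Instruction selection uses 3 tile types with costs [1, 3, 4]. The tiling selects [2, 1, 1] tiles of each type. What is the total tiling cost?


Total cost = sum(count_i * cost_i)
= 2*1 + 1*3 + 1*4
= 9

9


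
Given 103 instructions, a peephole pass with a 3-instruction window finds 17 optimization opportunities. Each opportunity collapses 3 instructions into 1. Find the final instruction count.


Each match removes 2 instructions.
Total removed = 17 * 2 = 34
Remaining = 103 - 34 = 69

69


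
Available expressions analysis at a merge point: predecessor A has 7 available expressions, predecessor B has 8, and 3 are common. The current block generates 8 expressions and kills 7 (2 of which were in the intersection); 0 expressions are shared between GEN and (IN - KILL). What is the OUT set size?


IN = intersection of predecessors = 3
IN - KILL = 3 - 2 = 1
|OUT| = |GEN| + |IN - KILL| - |GEN ∩ (IN - KILL)| = 8 + 1 - 0 = 9

9


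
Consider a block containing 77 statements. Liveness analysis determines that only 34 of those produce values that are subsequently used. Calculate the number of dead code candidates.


Dead code = total statements - live definitions
= 77 - 34 = 43

43


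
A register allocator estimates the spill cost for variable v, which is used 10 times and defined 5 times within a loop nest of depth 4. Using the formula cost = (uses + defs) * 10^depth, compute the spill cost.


uses + defs = 10 + 5 = 15
10^4 = 10000
Spill cost = 15 * 10000 = 150000

150000


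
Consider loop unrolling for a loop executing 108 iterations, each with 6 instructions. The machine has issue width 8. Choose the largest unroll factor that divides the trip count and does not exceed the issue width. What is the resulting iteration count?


Largest divisor of 108 <= 8 is 6
New iterations = 108 / 6 = 18

18


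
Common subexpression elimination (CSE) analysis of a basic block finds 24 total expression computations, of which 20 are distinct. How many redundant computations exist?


CSE count = total expressions - unique expressions
= 24 - 20 = 4

4


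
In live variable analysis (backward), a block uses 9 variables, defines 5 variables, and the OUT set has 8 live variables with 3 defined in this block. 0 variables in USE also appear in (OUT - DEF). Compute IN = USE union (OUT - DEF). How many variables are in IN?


OUT - DEF: 8 - 3 = 5
|IN| = |USE| + |OUT - DEF| - |USE ∩ (OUT - DEF)| = 9 + 5 - 0 = 14

14


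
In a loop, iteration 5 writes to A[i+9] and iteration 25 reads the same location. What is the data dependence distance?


Distance = read iteration - write iteration
= 25 - 5 = 20

20


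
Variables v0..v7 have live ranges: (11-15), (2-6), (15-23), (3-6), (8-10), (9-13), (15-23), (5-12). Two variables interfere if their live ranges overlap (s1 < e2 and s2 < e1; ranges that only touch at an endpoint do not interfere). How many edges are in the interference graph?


Check all pairs for overlapping intervals.
Two intervals (s1,e1) and (s2,e2) overlap if s1 < e2 and s2 < e1.
v0 (11-15) vs v1..v7: overlaps v5, v7 -> 2
v1 (2-6) vs v2..v7: overlaps v3, v7 -> 2
v2 (15-23) vs v3..v7: overlaps v6 -> 1
v3 (3-6) vs v4..v7: overlaps v7 -> 1
v4 (8-10) vs v5..v7: overlaps v5, v7 -> 2
v5 (9-13) vs v6..v7: overlaps v7 -> 1
v6 (15-23) vs v7: overlaps none -> 0
Total overlapping pairs = 2 + 2 + 1 + 1 + 2 + 1 + 0 = 9

9


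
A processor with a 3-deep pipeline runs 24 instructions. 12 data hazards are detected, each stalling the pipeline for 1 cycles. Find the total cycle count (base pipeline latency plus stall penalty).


Base cycles = 3 + 24 - 1 = 26
Total stalls = 12 * 1 = 12
Total = 26 + 12 = 38

38


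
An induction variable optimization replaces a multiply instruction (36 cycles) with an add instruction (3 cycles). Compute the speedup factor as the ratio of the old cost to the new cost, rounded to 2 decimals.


Ratio = mult_cost / add_cost = 36 / 3 = 12.0

12.0


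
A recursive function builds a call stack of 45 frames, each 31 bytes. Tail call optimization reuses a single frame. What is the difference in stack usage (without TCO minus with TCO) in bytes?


Without TCO: 45 * 31 = 1395 bytes
With TCO: reuse 1 frame = 31 bytes
Savings = 1395 - 31 = 1364

1364


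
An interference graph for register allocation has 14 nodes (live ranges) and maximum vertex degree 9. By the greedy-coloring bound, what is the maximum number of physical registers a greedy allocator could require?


Greedy coloring never needs more than (max_degree + 1) colors: when coloring a vertex, at most max_degree neighbors are already colored.
Upper bound = 9 + 1 = 10

10


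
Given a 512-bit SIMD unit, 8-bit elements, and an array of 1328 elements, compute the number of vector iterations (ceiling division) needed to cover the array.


Width = 512 / 8 = 64 elements per vector op
Iterations = ceil(1328 / 64) = 21

21


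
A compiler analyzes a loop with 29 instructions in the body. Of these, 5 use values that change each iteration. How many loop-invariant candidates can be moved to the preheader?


Invariant candidates = total - loop-dependent
= 29 - 5 = 24

24


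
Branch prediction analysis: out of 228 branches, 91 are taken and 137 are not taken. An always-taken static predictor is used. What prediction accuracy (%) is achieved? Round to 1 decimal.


Predictor: always-taken
Correct predictions = 91
Accuracy = 91 / 228 * 100 = 39.9%

39.9


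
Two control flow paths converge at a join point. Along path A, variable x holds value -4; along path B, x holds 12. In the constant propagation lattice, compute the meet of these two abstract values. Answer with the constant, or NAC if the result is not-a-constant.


Meet operation: if both paths give the same constant, result is that constant; if they differ, result is NAC (not-a-constant).
Path A: -4, Path B: 12 -> differ
Result: not-a-constant -> NAC

NAC


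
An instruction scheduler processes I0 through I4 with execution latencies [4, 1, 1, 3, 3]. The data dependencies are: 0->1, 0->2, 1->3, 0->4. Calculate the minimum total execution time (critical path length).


Compute longest path through dependency graph: dist(Ik) = max over predecessors of dist + latency(Ik).
dist(I0) = latency 4 = 4
dist(I1) = dist(I0) + 1 = 4 + 1 = 5
dist(I2) = dist(I0) + 1 = 4 + 1 = 5
dist(I3) = dist(I1) + 3 = 5 + 3 = 8
dist(I4) = dist(I0) + 3 = 4 + 3 = 7
Critical path = max dist = 8

8


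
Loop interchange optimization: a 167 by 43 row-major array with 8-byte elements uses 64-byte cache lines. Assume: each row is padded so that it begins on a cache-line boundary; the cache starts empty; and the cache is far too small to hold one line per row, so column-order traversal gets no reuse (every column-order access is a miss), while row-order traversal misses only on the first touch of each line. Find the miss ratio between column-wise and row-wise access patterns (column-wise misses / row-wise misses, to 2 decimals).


Each row occupies 43 * 8 = 344 bytes and starts on a line boundary, so it spans ceil(344 / 64) = 6 cache lines.
Row-major traversal misses (one per line touched): 167 * ceil(43 * 8 / 64) = 1002
Column-major traversal misses (no reuse, every access misses): 167 * 43 = 7181
Ratio = 7181 / 1002 = 7.17

7.17


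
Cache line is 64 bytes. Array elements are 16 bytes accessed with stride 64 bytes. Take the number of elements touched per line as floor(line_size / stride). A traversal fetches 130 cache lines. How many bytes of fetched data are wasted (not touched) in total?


Elements per line = floor(64 / 64) = 1
Bytes used per line = 1 * 16 = 16
Wasted per line = 64 - 16 = 48
Total wasted = 48 * 130 = 6240

6240
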